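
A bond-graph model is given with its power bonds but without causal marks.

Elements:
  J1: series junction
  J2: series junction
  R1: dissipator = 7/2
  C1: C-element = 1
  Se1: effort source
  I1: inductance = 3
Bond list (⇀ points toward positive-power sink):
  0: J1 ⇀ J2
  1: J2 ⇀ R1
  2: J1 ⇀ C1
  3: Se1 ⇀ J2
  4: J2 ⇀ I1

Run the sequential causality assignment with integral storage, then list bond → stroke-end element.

b0 |J2
b1 |J2
b2 |J1
b3 |J2
b4 |I1

bond 3 stroke at J2  (Se1: effort source, stroke at far end)
bond 2 stroke at J1  (C1 outputs effort q/C1)
bond 0 stroke at J2  (only one flow-in slot at J1)
bond 4 stroke at I1  (I1 integral (f out))
bond 1 stroke at J2  (common-f at J2 fixed by 4)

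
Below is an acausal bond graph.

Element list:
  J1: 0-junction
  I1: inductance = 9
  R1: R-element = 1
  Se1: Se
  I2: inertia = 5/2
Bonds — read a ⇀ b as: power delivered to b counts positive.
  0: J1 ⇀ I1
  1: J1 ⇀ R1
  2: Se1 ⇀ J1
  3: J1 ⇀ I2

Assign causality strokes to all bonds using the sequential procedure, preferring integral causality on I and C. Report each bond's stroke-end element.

#2 stroke→J1  (source Se1 imposes e)
#0 stroke→I1  (J1 effort already set via bond 2)
#1 stroke→R1  (common-e at J1 fixed by 2)
#3 stroke→I2  (common-e at J1 fixed by 2)

β0 →I1
β1 →R1
β2 →J1
β3 →I2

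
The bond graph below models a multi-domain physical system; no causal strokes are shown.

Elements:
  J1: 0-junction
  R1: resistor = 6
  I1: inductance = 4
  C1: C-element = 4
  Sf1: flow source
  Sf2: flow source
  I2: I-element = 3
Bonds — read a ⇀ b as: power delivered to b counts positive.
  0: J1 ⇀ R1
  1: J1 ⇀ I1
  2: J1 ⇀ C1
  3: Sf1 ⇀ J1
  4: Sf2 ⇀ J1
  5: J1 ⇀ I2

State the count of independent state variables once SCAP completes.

3  (C1, I1, I2 all integral)

β3 stroke at Sf1  (Sf1 (Sf) sets flow on bond)
β4 stroke at Sf2  (Sf2: flow source, stroke at near end)
β1 stroke at I1  (prefer integral on I1)
β2 stroke at J1  (C1 outputs effort q/C1)
β0 stroke at R1  (J1: bond 2 brought effort, rest push out)
β5 stroke at I2  (J1 effort already set via bond 2)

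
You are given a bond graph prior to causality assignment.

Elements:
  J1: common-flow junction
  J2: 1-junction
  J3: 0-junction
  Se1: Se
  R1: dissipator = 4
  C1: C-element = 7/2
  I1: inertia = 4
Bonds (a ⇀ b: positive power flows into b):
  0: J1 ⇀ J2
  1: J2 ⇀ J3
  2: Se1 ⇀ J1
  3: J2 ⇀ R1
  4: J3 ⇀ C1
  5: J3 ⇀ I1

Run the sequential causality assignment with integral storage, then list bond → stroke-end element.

β0 |J2
β1 |J2
β2 |J1
β3 |R1
β4 |J3
β5 |I1

β2 stroke→J1  (source Se1 imposes e)
β0 stroke→J2  (J1: last free bond brings flow in)
β4 stroke→J3  (prefer integral on C1)
β1 stroke→J2  (J3: bond 4 brought effort, rest push out)
β5 stroke→I1  (J3 effort already set via bond 4)
β3 stroke→R1  (closing 1-jn rule on J2)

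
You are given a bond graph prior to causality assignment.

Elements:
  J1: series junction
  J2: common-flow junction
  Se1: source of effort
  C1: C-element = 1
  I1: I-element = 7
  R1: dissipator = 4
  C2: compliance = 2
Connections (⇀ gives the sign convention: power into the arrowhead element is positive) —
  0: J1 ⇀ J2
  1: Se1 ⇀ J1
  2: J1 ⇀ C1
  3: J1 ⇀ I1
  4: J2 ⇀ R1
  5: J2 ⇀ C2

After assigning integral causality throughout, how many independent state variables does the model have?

3  (C1, C2, I1 all integral)

bond 1 →J1  (Se1 (Se) sets effort on bond)
bond 2 →J1  (C1: C, integral causality)
bond 3 →I1  (I1 outputs flow p/I1)
bond 0 →J1  (common-f at J1 fixed by 3)
bond 4 →J2  (common-f at J2 fixed by 0)
bond 5 →J2  (1-jn J2 has f-setter on 0)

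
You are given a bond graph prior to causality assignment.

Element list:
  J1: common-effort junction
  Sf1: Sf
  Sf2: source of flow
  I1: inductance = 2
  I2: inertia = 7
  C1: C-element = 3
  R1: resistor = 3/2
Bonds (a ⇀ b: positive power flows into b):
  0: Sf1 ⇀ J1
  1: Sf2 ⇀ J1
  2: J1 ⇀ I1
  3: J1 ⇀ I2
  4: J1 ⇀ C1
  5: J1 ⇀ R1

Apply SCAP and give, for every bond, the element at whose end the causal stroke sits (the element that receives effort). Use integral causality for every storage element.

β0 |Sf1  (Sf1: flow source, stroke at near end)
β1 |Sf2  (Sf2 (Sf) sets flow on bond)
β2 |I1  (I1 outputs flow p/I1)
β3 |I2  (I2: I, integral causality)
β4 |J1  (C1 integral (e out))
β5 |R1  (common-e at J1 fixed by 4)

β0 |Sf1
β1 |Sf2
β2 |I1
β3 |I2
β4 |J1
β5 |R1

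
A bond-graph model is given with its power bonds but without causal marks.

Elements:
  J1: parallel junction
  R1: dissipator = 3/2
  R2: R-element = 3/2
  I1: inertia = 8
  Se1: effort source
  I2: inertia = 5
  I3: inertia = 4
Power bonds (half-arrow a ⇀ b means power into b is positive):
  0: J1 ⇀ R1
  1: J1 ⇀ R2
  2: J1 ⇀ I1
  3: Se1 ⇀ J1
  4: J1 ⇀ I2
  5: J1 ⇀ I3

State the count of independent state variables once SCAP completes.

#3 stroke→J1  (Se1 (Se) sets effort on bond)
#0 stroke→R1  (0-jn J1 has e-setter on 3)
#1 stroke→R2  (J1 effort already set via bond 3)
#2 stroke→I1  (J1 effort already set via bond 3)
#4 stroke→I2  (0-jn J1 has e-setter on 3)
#5 stroke→I3  (0-jn J1 has e-setter on 3)

3  (I1, I2, I3 all integral)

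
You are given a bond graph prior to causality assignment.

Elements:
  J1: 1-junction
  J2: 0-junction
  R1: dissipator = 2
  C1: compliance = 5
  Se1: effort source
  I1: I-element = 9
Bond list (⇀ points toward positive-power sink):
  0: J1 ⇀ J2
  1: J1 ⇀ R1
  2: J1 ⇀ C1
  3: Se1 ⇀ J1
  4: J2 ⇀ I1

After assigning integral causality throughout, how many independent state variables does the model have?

2  (C1, I1 all integral)

bond 3 →J1  (Se1 (Se) sets effort on bond)
bond 2 →J1  (C1 outputs effort q/C1)
bond 4 →I1  (I1 integral (f out))
bond 0 →J2  (closing 0-jn rule on J2)
bond 1 →J1  (common-f at J1 fixed by 0)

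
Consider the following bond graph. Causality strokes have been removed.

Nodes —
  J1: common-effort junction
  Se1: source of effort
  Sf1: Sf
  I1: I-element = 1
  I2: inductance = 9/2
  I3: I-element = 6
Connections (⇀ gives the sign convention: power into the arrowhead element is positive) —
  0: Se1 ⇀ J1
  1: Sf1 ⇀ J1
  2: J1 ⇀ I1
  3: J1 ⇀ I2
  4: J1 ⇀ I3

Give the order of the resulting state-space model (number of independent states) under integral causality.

3  (I1, I2, I3 all integral)

β0 stroke at J1  (Se1 fixes effort; stroke away)
β1 stroke at Sf1  (Sf1: flow source, stroke at near end)
β2 stroke at I1  (0-jn J1 has e-setter on 0)
β3 stroke at I2  (J1 effort already set via bond 0)
β4 stroke at I3  (common-e at J1 fixed by 0)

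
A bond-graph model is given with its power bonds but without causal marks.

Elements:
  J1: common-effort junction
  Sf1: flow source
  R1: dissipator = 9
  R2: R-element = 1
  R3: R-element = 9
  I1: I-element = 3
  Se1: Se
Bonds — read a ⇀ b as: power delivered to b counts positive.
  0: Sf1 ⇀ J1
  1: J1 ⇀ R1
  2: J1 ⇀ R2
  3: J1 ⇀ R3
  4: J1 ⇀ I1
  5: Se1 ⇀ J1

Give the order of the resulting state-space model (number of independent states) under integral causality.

β0 →Sf1  (Sf1 fixes flow; stroke at Sf1)
β5 →J1  (Se1: effort source, stroke at far end)
β1 →R1  (J1: bond 5 brought effort, rest push out)
β2 →R2  (J1: bond 5 brought effort, rest push out)
β3 →R3  (J1 effort already set via bond 5)
β4 →I1  (J1: bond 5 brought effort, rest push out)

1  (I1 all integral)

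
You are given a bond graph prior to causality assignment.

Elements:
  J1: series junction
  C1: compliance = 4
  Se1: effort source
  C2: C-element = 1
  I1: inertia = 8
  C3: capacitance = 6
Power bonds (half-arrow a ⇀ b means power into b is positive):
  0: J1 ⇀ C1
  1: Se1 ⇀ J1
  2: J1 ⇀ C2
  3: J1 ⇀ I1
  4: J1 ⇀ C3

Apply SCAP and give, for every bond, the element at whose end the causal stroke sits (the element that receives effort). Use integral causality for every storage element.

b1 →J1  (source Se1 imposes e)
b0 →J1  (C1 integral (e out))
b2 →J1  (C2 outputs effort q/C2)
b3 →I1  (I1 outputs flow p/I1)
b4 →J1  (J1 flow already set via bond 3)

bond 0 →J1
bond 1 →J1
bond 2 →J1
bond 3 →I1
bond 4 →J1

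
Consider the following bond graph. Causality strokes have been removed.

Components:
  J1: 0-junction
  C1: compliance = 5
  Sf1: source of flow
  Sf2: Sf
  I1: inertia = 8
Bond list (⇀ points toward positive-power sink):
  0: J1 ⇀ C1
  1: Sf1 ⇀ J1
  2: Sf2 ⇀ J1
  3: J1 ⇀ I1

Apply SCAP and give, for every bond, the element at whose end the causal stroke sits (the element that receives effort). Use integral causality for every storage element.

#0 |J1
#1 |Sf1
#2 |Sf2
#3 |I1

bond 1 |Sf1  (Sf1 fixes flow; stroke at Sf1)
bond 2 |Sf2  (source Sf2 imposes f)
bond 0 |J1  (C1: C, integral causality)
bond 3 |I1  (0-jn J1 has e-setter on 0)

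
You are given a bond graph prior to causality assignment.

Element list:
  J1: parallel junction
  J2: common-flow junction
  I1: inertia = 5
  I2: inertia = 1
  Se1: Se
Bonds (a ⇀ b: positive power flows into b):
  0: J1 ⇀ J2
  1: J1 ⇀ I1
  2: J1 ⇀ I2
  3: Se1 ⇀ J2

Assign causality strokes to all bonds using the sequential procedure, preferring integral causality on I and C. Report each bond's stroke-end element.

#3 stroke at J2  (Se1 (Se) sets effort on bond)
#0 stroke at J1  (J2: last free bond brings flow in)
#1 stroke at I1  (J1: bond 0 brought effort, rest push out)
#2 stroke at I2  (common-e at J1 fixed by 0)

#0 stroke at J1
#1 stroke at I1
#2 stroke at I2
#3 stroke at J2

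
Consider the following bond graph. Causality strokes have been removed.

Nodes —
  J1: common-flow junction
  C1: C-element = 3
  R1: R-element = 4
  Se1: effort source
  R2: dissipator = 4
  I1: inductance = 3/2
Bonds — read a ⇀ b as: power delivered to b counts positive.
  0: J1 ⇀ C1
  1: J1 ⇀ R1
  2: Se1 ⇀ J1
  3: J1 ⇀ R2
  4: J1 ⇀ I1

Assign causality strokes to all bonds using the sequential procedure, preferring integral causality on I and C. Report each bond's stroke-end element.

bond 2 →J1  (Se1: effort source, stroke at far end)
bond 0 →J1  (C1 outputs effort q/C1)
bond 4 →I1  (I1 outputs flow p/I1)
bond 1 →J1  (J1: bond 4 brought flow, rest push out)
bond 3 →J1  (1-jn J1 has f-setter on 4)

#0 stroke at J1
#1 stroke at J1
#2 stroke at J1
#3 stroke at J1
#4 stroke at I1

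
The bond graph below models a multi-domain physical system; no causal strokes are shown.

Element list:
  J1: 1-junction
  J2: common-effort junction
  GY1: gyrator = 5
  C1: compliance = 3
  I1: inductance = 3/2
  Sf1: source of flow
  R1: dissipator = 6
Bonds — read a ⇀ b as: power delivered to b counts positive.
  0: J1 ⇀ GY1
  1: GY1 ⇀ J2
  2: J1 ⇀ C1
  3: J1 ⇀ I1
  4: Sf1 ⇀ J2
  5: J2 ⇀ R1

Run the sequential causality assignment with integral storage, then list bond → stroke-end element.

#0 |J1
#1 |J2
#2 |J1
#3 |I1
#4 |Sf1
#5 |R1

#4 |Sf1  (Sf1 fixes flow; stroke at Sf1)
#2 |J1  (C1 integral (e out))
#3 |I1  (prefer integral on I1)
#0 |J1  (J1 flow already set via bond 3)
#1 |J2  (GY GY1: same side as bond 0)
#5 |R1  (0-jn J2 has e-setter on 1)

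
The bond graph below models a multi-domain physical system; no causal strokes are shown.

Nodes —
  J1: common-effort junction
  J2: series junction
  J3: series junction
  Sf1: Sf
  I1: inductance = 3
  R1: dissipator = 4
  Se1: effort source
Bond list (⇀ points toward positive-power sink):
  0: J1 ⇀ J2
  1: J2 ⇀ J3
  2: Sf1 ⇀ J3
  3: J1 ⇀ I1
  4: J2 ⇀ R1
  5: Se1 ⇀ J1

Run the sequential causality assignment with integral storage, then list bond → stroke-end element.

bond 2 →Sf1  (Sf1 (Sf) sets flow on bond)
bond 5 →J1  (source Se1 imposes e)
bond 0 →J2  (J1: bond 5 brought effort, rest push out)
bond 3 →I1  (0-jn J1 has e-setter on 5)
bond 1 →J3  (common-f at J3 fixed by 2)
bond 4 →J2  (common-f at J2 fixed by 1)

bond 0 →J2
bond 1 →J3
bond 2 →Sf1
bond 3 →I1
bond 4 →J2
bond 5 →J1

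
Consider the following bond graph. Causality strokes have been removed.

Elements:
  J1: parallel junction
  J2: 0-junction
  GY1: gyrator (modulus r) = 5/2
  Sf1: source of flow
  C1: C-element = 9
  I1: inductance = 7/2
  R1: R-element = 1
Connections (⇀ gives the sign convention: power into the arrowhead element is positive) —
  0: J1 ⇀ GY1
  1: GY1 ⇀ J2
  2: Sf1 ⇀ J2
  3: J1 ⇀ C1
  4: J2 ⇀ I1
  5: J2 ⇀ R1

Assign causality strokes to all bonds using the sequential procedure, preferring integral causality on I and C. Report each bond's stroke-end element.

bond 0 →GY1
bond 1 →GY1
bond 2 →Sf1
bond 3 →J1
bond 4 →I1
bond 5 →J2

b2 stroke at Sf1  (source Sf1 imposes f)
b3 stroke at J1  (prefer integral on C1)
b0 stroke at GY1  (common-e at J1 fixed by 3)
b1 stroke at GY1  (GY GY1: same side as bond 0)
b4 stroke at I1  (prefer integral on I1)
b5 stroke at J2  (J2: last free bond brings effort in)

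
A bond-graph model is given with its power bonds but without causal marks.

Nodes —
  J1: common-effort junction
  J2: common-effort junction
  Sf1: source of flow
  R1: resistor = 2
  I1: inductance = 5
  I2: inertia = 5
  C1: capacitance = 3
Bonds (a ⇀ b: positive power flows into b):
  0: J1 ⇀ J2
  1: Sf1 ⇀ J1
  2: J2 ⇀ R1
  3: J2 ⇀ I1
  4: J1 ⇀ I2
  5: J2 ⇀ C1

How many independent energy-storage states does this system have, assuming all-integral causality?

3  (C1, I1, I2 all integral)

β1 |Sf1  (Sf1 (Sf) sets flow on bond)
β3 |I1  (prefer integral on I1)
β4 |I2  (I2 outputs flow p/I2)
β0 |J1  (J1: last free bond brings effort in)
β5 |J2  (prefer integral on C1)
β2 |R1  (J2: bond 5 brought effort, rest push out)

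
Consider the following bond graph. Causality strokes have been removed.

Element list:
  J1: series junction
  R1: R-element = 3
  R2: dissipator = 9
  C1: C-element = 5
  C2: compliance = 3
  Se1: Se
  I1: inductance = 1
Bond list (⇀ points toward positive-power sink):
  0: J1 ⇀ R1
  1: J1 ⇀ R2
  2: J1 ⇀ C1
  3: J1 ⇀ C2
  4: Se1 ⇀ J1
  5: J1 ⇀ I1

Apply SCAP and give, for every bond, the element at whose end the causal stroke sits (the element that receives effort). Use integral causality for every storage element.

b4 →J1  (Se1 (Se) sets effort on bond)
b2 →J1  (prefer integral on C1)
b3 →J1  (C2 outputs effort q/C2)
b5 →I1  (I1: I, integral causality)
b0 →J1  (J1: bond 5 brought flow, rest push out)
b1 →J1  (1-jn J1 has f-setter on 5)

β0 →J1
β1 →J1
β2 →J1
β3 →J1
β4 →J1
β5 →I1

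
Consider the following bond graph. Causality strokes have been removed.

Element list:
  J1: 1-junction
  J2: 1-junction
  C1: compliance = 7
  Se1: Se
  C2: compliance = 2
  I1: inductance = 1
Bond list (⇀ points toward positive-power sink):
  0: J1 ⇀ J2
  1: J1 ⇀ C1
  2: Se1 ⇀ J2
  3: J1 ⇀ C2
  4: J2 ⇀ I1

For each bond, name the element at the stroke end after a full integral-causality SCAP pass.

β0 →J2
β1 →J1
β2 →J2
β3 →J1
β4 →I1

β2 →J2  (Se1: effort source, stroke at far end)
β1 →J1  (prefer integral on C1)
β3 →J1  (C2 integral (e out))
β0 →J2  (J1: last free bond brings flow in)
β4 →I1  (closing 1-jn rule on J2)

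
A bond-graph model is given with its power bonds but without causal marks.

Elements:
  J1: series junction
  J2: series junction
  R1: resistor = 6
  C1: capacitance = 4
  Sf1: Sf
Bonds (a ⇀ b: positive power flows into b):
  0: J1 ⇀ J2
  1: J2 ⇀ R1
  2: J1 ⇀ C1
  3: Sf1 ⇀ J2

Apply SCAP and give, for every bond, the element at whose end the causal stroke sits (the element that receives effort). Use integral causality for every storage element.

β0 →J2
β1 →J2
β2 →J1
β3 →Sf1

b3 stroke at Sf1  (Sf1: flow source, stroke at near end)
b0 stroke at J2  (J2 flow already set via bond 3)
b1 stroke at J2  (J2 flow already set via bond 3)
b2 stroke at J1  (1-jn J1 has f-setter on 0)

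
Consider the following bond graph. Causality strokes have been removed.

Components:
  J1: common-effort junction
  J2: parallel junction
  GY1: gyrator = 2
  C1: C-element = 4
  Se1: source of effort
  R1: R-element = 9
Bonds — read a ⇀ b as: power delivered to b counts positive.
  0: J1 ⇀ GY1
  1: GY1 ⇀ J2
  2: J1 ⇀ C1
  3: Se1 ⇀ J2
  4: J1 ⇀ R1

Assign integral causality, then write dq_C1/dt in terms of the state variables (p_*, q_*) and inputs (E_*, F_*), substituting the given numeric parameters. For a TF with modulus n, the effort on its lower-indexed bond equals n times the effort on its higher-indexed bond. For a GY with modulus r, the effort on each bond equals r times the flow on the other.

β3 →J2  (Se1 (Se) sets effort on bond)
β1 →GY1  (J2: bond 3 brought effort, rest push out)
β0 →GY1  (GY1 both-in/both-out from 1)
β2 →J1  (C1 outputs effort q/C1)
β4 →R1  (J1 effort already set via bond 2)

dq_C1/dt = -E_Se1/2 - q_C1/36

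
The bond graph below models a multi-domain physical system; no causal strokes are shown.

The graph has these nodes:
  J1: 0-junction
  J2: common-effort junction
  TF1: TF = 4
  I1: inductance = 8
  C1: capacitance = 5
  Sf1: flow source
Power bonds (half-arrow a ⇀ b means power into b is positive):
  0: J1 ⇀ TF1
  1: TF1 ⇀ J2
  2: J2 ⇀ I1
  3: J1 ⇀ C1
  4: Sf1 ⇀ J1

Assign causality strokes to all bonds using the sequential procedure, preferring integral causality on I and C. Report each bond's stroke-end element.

b0 stroke→TF1
b1 stroke→J2
b2 stroke→I1
b3 stroke→J1
b4 stroke→Sf1

b4 stroke→Sf1  (Sf1 (Sf) sets flow on bond)
b2 stroke→I1  (I1 outputs flow p/I1)
b1 stroke→J2  (J2 needs exactly one e-in)
b0 stroke→TF1  (TF TF1: opposite of bond 1)
b3 stroke→J1  (only one effort-in slot at J1)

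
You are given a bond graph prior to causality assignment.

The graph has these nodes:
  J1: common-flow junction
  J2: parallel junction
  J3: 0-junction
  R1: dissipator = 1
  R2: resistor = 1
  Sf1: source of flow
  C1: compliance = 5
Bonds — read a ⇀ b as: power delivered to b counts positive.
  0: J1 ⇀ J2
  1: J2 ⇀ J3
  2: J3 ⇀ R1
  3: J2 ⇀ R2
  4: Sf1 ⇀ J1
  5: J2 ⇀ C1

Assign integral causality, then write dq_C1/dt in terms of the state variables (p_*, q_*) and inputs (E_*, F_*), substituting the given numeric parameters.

b4 stroke→Sf1  (Sf1: flow source, stroke at near end)
b0 stroke→J1  (1-jn J1 has f-setter on 4)
b5 stroke→J2  (C1 integral (e out))
b1 stroke→J3  (0-jn J2 has e-setter on 5)
b3 stroke→R2  (common-e at J2 fixed by 5)
b2 stroke→R1  (J3: bond 1 brought effort, rest push out)

dq_C1/dt = F_Sf1 - 2*q_C1/5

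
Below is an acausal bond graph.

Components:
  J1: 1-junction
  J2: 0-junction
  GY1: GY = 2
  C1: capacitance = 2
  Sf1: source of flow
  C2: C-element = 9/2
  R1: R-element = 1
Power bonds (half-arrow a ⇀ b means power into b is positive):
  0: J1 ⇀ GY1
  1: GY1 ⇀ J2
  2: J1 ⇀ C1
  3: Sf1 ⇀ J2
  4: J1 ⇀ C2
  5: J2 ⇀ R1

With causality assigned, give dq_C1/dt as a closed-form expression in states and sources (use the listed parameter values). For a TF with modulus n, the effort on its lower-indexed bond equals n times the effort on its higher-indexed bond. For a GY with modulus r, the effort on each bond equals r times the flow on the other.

b3 |Sf1  (Sf1 fixes flow; stroke at Sf1)
b2 |J1  (C1 outputs effort q/C1)
b4 |J1  (prefer integral on C2)
b0 |GY1  (J1 needs exactly one f-in)
b1 |GY1  (GY GY1: same side as bond 0)
b5 |J2  (J2 needs exactly one e-in)

dq_C1/dt = F_Sf1/2 - q_C1/8 - q_C2/18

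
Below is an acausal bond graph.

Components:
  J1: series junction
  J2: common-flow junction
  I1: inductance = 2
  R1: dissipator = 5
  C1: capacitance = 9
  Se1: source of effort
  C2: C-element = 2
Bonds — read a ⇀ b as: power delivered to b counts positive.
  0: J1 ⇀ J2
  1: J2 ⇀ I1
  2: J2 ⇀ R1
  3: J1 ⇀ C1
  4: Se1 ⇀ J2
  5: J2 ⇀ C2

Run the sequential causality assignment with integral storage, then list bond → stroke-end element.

β0 →J2
β1 →I1
β2 →J2
β3 →J1
β4 →J2
β5 →J2

b4 stroke→J2  (Se1 fixes effort; stroke away)
b1 stroke→I1  (I1 outputs flow p/I1)
b0 stroke→J2  (common-f at J2 fixed by 1)
b2 stroke→J2  (1-jn J2 has f-setter on 1)
b5 stroke→J2  (J2: bond 1 brought flow, rest push out)
b3 stroke→J1  (J1 flow already set via bond 0)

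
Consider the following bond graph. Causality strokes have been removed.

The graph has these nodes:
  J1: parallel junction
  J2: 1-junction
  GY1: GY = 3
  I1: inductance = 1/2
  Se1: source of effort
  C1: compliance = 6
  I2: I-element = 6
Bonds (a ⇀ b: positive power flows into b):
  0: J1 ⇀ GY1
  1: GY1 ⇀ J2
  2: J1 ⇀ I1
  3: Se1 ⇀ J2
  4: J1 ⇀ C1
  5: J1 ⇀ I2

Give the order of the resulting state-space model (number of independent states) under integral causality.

3  (C1, I1, I2 all integral)

β3 |J2  (Se1 (Se) sets effort on bond)
β1 |GY1  (only one flow-in slot at J2)
β0 |GY1  (through GY1, causality inverts; strokes same side of GY1)
β2 |I1  (prefer integral on I1)
β4 |J1  (C1 integral (e out))
β5 |I2  (J1: bond 4 brought effort, rest push out)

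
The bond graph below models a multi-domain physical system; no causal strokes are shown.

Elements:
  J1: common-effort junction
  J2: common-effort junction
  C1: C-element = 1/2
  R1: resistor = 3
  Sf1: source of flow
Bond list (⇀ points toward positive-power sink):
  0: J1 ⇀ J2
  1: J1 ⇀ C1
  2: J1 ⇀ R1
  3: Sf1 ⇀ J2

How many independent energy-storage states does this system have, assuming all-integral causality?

1  (C1 all integral)

b3 |Sf1  (source Sf1 imposes f)
b0 |J2  (closing 0-jn rule on J2)
b1 |J1  (C1 integral (e out))
b2 |R1  (common-e at J1 fixed by 1)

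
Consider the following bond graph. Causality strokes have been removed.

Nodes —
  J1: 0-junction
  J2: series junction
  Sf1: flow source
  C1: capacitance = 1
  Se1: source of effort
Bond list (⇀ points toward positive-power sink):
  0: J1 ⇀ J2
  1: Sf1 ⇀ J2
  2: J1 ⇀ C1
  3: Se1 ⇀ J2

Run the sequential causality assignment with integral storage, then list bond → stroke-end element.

b0 stroke at J2
b1 stroke at Sf1
b2 stroke at J1
b3 stroke at J2

b1 stroke at Sf1  (source Sf1 imposes f)
b3 stroke at J2  (Se1: effort source, stroke at far end)
b0 stroke at J2  (1-jn J2 has f-setter on 1)
b2 stroke at J1  (J1 needs exactly one e-in)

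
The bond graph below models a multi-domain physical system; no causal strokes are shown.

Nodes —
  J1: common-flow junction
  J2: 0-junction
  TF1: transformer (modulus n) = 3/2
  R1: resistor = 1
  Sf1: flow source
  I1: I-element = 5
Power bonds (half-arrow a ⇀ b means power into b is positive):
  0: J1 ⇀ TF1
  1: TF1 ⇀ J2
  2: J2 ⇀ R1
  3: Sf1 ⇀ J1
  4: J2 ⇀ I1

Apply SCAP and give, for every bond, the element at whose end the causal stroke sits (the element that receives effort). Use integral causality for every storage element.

b0 stroke at J1
b1 stroke at TF1
b2 stroke at J2
b3 stroke at Sf1
b4 stroke at I1

β3 →Sf1  (Sf1 fixes flow; stroke at Sf1)
β0 →J1  (J1: bond 3 brought flow, rest push out)
β1 →TF1  (TF1 one-in-one-out from 0)
β4 →I1  (I1: I, integral causality)
β2 →J2  (only one effort-in slot at J2)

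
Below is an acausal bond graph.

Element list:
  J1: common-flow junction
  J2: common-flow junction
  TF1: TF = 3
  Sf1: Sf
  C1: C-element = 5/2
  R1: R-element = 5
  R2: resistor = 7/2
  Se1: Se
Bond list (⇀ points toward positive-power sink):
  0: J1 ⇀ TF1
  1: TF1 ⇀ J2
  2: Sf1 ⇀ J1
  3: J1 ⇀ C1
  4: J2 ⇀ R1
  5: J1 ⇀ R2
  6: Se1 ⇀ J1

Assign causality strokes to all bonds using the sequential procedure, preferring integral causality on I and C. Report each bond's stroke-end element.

#0 |J1
#1 |TF1
#2 |Sf1
#3 |J1
#4 |J2
#5 |J1
#6 |J1

β2 stroke→Sf1  (source Sf1 imposes f)
β6 stroke→J1  (source Se1 imposes e)
β0 stroke→J1  (J1 flow already set via bond 2)
β3 stroke→J1  (common-f at J1 fixed by 2)
β5 stroke→J1  (J1 flow already set via bond 2)
β1 stroke→TF1  (TF TF1: opposite of bond 0)
β4 stroke→J2  (J2 flow already set via bond 1)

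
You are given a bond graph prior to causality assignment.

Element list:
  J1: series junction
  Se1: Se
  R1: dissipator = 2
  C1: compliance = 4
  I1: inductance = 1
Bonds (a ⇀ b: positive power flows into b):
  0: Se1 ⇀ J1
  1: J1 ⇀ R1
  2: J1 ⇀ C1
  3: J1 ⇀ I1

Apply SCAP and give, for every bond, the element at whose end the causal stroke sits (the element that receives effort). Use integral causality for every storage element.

b0 stroke at J1  (Se1: effort source, stroke at far end)
b2 stroke at J1  (C1: C, integral causality)
b3 stroke at I1  (I1: I, integral causality)
b1 stroke at J1  (common-f at J1 fixed by 3)

β0 stroke→J1
β1 stroke→J1
β2 stroke→J1
β3 stroke→I1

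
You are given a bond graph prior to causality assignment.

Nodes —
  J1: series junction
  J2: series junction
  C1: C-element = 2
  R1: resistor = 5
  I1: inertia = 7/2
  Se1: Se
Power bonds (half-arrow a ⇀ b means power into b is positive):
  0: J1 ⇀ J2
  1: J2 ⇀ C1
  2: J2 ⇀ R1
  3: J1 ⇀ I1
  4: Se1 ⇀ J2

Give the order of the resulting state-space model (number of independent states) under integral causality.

β4 stroke→J2  (Se1: effort source, stroke at far end)
β1 stroke→J2  (C1 outputs effort q/C1)
β3 stroke→I1  (prefer integral on I1)
β0 stroke→J1  (J1: bond 3 brought flow, rest push out)
β2 stroke→J2  (J2 flow already set via bond 0)

2  (C1, I1 all integral)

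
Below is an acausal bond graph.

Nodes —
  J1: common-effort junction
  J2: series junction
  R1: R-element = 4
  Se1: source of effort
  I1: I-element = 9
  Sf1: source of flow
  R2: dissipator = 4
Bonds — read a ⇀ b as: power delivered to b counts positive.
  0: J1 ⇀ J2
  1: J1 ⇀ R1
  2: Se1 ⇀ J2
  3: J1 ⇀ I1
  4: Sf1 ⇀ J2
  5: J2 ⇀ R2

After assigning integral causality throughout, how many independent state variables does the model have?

b2 →J2  (source Se1 imposes e)
b4 →Sf1  (source Sf1 imposes f)
b0 →J2  (1-jn J2 has f-setter on 4)
b5 →J2  (J2 flow already set via bond 4)
b3 →I1  (prefer integral on I1)
b1 →J1  (J1: last free bond brings effort in)

1  (I1 all integral)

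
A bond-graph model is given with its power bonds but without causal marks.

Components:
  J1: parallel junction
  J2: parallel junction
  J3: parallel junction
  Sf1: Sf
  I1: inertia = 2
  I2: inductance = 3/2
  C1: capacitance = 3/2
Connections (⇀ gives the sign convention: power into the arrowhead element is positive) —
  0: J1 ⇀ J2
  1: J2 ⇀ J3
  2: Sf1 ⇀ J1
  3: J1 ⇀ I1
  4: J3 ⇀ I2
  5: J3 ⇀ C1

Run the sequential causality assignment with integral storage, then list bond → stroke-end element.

bond 0 →J1
bond 1 →J2
bond 2 →Sf1
bond 3 →I1
bond 4 →I2
bond 5 →J3

#2 →Sf1  (source Sf1 imposes f)
#3 →I1  (I1: I, integral causality)
#0 →J1  (J1: last free bond brings effort in)
#1 →J2  (closing 0-jn rule on J2)
#4 →I2  (I2 integral (f out))
#5 →J3  (J3 needs exactly one e-in)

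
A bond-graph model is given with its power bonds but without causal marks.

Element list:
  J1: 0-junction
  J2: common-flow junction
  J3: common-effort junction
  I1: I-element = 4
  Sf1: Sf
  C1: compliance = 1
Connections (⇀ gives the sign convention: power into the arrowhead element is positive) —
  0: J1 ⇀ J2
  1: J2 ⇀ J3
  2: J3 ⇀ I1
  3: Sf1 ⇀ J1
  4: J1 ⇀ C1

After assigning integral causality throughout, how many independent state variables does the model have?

#3 →Sf1  (source Sf1 imposes f)
#2 →I1  (prefer integral on I1)
#1 →J3  (only one effort-in slot at J3)
#0 →J2  (1-jn J2 has f-setter on 1)
#4 →J1  (J1 needs exactly one e-in)

2  (C1, I1 all integral)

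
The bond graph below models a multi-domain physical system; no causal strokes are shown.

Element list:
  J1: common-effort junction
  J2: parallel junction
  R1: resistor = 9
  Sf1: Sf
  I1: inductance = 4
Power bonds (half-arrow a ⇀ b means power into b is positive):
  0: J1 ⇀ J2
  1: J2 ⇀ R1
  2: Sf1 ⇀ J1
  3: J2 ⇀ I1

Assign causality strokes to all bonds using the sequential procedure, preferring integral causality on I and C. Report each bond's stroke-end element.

b0 |J1
b1 |J2
b2 |Sf1
b3 |I1

#2 stroke→Sf1  (Sf1 fixes flow; stroke at Sf1)
#0 stroke→J1  (only one effort-in slot at J1)
#3 stroke→I1  (I1 outputs flow p/I1)
#1 stroke→J2  (closing 0-jn rule on J2)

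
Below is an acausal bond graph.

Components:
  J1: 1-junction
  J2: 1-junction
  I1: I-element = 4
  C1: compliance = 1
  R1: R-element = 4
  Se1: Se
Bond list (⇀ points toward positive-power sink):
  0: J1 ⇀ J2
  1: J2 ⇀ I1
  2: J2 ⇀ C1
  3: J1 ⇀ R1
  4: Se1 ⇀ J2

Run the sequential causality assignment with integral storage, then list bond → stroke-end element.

β0 stroke at J2
β1 stroke at I1
β2 stroke at J2
β3 stroke at J1
β4 stroke at J2

β4 stroke at J2  (Se1 (Se) sets effort on bond)
β1 stroke at I1  (I1 outputs flow p/I1)
β0 stroke at J2  (1-jn J2 has f-setter on 1)
β2 stroke at J2  (J2: bond 1 brought flow, rest push out)
β3 stroke at J1  (J1 flow already set via bond 0)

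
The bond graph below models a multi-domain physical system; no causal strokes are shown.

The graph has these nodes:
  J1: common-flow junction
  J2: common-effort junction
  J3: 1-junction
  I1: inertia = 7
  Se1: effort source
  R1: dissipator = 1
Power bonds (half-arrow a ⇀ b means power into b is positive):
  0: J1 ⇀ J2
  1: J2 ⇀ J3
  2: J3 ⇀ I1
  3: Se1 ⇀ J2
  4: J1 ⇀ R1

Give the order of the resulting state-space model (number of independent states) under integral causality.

#3 stroke→J2  (source Se1 imposes e)
#0 stroke→J1  (J2: bond 3 brought effort, rest push out)
#1 stroke→J3  (J2: bond 3 brought effort, rest push out)
#2 stroke→I1  (J3 needs exactly one f-in)
#4 stroke→R1  (J1: last free bond brings flow in)

1  (I1 all integral)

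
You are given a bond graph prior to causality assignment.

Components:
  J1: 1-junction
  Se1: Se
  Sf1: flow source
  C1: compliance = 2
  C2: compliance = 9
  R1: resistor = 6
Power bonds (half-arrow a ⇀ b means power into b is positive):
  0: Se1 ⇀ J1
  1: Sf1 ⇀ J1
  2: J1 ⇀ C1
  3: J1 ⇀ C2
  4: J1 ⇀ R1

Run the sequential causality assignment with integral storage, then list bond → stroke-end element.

b0 stroke at J1  (Se1 fixes effort; stroke away)
b1 stroke at Sf1  (Sf1 (Sf) sets flow on bond)
b2 stroke at J1  (J1: bond 1 brought flow, rest push out)
b3 stroke at J1  (J1 flow already set via bond 1)
b4 stroke at J1  (common-f at J1 fixed by 1)

bond 0 stroke→J1
bond 1 stroke→Sf1
bond 2 stroke→J1
bond 3 stroke→J1
bond 4 stroke→J1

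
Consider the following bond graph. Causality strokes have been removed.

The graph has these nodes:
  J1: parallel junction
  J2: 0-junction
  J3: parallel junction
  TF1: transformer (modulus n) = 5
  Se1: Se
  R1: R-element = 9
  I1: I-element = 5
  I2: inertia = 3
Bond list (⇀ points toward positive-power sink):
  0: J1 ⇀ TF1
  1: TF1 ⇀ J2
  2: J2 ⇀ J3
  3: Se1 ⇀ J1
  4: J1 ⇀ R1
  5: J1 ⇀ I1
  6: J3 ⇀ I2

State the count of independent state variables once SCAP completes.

b3 stroke→J1  (Se1: effort source, stroke at far end)
b0 stroke→TF1  (J1: bond 3 brought effort, rest push out)
b4 stroke→R1  (J1 effort already set via bond 3)
b5 stroke→I1  (common-e at J1 fixed by 3)
b1 stroke→J2  (TF TF1: opposite of bond 0)
b2 stroke→J3  (J2 effort already set via bond 1)
b6 stroke→I2  (0-jn J3 has e-setter on 2)

2  (I1, I2 all integral)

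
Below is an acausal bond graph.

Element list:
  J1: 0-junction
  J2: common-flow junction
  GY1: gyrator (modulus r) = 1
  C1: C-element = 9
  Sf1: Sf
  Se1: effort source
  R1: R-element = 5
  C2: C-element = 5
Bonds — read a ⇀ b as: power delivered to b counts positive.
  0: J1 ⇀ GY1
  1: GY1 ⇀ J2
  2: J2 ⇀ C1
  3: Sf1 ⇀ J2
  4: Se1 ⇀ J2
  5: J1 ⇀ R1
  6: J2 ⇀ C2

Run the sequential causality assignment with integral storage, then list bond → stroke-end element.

bond 0 |J1
bond 1 |J2
bond 2 |J2
bond 3 |Sf1
bond 4 |J2
bond 5 |R1
bond 6 |J2

bond 3 stroke at Sf1  (Sf1: flow source, stroke at near end)
bond 4 stroke at J2  (Se1 (Se) sets effort on bond)
bond 1 stroke at J2  (J2: bond 3 brought flow, rest push out)
bond 2 stroke at J2  (J2 flow already set via bond 3)
bond 6 stroke at J2  (J2 flow already set via bond 3)
bond 0 stroke at J1  (through GY1, causality inverts; strokes same side of GY1)
bond 5 stroke at R1  (J1 effort already set via bond 0)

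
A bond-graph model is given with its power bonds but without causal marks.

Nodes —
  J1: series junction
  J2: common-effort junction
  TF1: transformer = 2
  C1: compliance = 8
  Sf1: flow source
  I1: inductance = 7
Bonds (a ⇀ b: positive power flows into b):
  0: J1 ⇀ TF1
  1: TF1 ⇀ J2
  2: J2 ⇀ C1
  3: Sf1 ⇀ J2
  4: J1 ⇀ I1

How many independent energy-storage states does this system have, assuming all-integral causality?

#3 stroke→Sf1  (source Sf1 imposes f)
#2 stroke→J2  (C1: C, integral causality)
#1 stroke→TF1  (J2: bond 2 brought effort, rest push out)
#0 stroke→J1  (TF1: transformer flips bond 1)
#4 stroke→I1  (closing 1-jn rule on J1)

2  (C1, I1 all integral)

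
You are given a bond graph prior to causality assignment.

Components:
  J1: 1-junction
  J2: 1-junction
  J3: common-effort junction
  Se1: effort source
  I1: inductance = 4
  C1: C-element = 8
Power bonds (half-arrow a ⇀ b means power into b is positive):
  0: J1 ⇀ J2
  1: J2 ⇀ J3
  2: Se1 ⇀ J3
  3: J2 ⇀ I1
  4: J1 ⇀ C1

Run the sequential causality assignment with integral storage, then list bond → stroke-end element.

b0 stroke at J2
b1 stroke at J2
b2 stroke at J3
b3 stroke at I1
b4 stroke at J1

β2 →J3  (Se1: effort source, stroke at far end)
β1 →J2  (J3: bond 2 brought effort, rest push out)
β3 →I1  (prefer integral on I1)
β0 →J2  (J2: bond 3 brought flow, rest push out)
β4 →J1  (J1: bond 0 brought flow, rest push out)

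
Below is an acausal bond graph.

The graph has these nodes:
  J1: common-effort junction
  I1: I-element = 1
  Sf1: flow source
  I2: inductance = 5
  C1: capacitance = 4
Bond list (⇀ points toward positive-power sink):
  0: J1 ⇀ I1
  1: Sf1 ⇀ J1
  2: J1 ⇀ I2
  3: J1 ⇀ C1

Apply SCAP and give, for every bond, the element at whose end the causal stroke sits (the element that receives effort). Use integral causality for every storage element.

#0 stroke at I1
#1 stroke at Sf1
#2 stroke at I2
#3 stroke at J1

#1 →Sf1  (Sf1 (Sf) sets flow on bond)
#0 →I1  (prefer integral on I1)
#2 →I2  (I2 outputs flow p/I2)
#3 →J1  (J1: last free bond brings effort in)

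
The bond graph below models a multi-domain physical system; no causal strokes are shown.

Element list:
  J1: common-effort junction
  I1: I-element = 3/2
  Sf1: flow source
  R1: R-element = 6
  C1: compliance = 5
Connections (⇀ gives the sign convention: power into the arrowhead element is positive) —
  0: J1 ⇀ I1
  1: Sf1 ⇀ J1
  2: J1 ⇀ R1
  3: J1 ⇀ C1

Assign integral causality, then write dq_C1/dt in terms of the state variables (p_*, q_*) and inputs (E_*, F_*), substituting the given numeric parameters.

dq_C1/dt = F_Sf1 - 2*p_I1/3 - q_C1/30

b1 stroke at Sf1  (Sf1 (Sf) sets flow on bond)
b0 stroke at I1  (prefer integral on I1)
b3 stroke at J1  (C1 integral (e out))
b2 stroke at R1  (J1: bond 3 brought effort, rest push out)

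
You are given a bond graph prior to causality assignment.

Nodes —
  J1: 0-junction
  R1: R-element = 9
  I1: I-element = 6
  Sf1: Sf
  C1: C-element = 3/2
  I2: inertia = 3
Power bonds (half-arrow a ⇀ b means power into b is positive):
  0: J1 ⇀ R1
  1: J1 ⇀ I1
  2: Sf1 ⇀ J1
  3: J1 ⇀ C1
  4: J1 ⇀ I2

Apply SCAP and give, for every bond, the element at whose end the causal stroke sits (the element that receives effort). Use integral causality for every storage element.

β0 |R1
β1 |I1
β2 |Sf1
β3 |J1
β4 |I2

#2 →Sf1  (Sf1: flow source, stroke at near end)
#1 →I1  (I1: I, integral causality)
#3 →J1  (prefer integral on C1)
#0 →R1  (J1 effort already set via bond 3)
#4 →I2  (J1: bond 3 brought effort, rest push out)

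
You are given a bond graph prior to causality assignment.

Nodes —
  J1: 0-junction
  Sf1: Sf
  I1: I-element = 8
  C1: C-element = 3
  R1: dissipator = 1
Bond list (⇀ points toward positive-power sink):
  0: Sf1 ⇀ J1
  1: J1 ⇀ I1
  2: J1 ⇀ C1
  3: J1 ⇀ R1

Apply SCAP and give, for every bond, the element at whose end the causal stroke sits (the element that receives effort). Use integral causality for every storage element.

bond 0 stroke→Sf1
bond 1 stroke→I1
bond 2 stroke→J1
bond 3 stroke→R1

b0 stroke at Sf1  (Sf1: flow source, stroke at near end)
b1 stroke at I1  (I1: I, integral causality)
b2 stroke at J1  (C1 integral (e out))
b3 stroke at R1  (0-jn J1 has e-setter on 2)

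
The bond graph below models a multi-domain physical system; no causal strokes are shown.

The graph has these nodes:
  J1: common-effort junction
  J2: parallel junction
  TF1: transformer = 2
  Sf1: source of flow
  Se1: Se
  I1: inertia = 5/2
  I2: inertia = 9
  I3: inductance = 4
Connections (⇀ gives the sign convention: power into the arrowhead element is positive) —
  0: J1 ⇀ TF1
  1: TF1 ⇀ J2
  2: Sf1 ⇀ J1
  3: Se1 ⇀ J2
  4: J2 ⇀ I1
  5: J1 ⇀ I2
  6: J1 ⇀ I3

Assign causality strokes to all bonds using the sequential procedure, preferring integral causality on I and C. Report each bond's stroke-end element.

β2 →Sf1  (Sf1 (Sf) sets flow on bond)
β3 →J2  (Se1 fixes effort; stroke away)
β1 →TF1  (0-jn J2 has e-setter on 3)
β4 →I1  (J2: bond 3 brought effort, rest push out)
β0 →J1  (TF1: transformer flips bond 1)
β5 →I2  (0-jn J1 has e-setter on 0)
β6 →I3  (common-e at J1 fixed by 0)

bond 0 stroke→J1
bond 1 stroke→TF1
bond 2 stroke→Sf1
bond 3 stroke→J2
bond 4 stroke→I1
bond 5 stroke→I2
bond 6 stroke→I3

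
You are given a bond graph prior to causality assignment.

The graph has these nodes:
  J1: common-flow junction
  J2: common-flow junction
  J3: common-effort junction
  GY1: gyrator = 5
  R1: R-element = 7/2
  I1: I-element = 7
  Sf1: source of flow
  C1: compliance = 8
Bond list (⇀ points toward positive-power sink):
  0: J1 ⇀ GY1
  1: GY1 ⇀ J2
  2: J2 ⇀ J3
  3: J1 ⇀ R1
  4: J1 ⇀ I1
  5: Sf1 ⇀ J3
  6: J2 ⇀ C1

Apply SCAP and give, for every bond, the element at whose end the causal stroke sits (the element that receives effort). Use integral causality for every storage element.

bond 5 stroke→Sf1  (Sf1 (Sf) sets flow on bond)
bond 2 stroke→J3  (closing 0-jn rule on J3)
bond 1 stroke→J2  (common-f at J2 fixed by 2)
bond 6 stroke→J2  (1-jn J2 has f-setter on 2)
bond 0 stroke→J1  (through GY1, causality inverts; strokes same side of GY1)
bond 4 stroke→I1  (prefer integral on I1)
bond 3 stroke→J1  (common-f at J1 fixed by 4)

#0 stroke→J1
#1 stroke→J2
#2 stroke→J3
#3 stroke→J1
#4 stroke→I1
#5 stroke→Sf1
#6 stroke→J2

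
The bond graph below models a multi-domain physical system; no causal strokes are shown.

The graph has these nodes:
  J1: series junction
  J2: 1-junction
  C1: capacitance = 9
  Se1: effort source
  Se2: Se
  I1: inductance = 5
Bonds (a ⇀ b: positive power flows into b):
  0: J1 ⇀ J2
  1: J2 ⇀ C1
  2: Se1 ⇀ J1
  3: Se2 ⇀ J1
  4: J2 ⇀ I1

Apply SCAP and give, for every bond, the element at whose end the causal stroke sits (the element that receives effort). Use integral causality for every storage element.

#2 |J1  (Se1 (Se) sets effort on bond)
#3 |J1  (Se2: effort source, stroke at far end)
#0 |J2  (only one flow-in slot at J1)
#1 |J2  (C1 outputs effort q/C1)
#4 |I1  (J2: last free bond brings flow in)

bond 0 stroke at J2
bond 1 stroke at J2
bond 2 stroke at J1
bond 3 stroke at J1
bond 4 stroke at I1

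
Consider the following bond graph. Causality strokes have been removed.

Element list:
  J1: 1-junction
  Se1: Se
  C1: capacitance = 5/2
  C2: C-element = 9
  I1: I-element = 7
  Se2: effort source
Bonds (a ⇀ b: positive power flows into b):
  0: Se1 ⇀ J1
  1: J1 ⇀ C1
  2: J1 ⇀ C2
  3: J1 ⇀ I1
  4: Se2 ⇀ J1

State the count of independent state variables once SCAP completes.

β0 →J1  (Se1 (Se) sets effort on bond)
β4 →J1  (Se2 (Se) sets effort on bond)
β1 →J1  (C1 integral (e out))
β2 →J1  (C2: C, integral causality)
β3 →I1  (only one flow-in slot at J1)

3  (C1, C2, I1 all integral)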